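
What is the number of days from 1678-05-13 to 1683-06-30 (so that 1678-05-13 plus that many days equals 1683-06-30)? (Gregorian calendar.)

1874

May 13, 1678 → May 13, 1679: 365 days.
May 13, 1679 → May 13, 1680: 366 days (Feb 29, 1680 is in that span).
May 13, 1680 → May 13, 1681: 365 days.
May 13, 1681 → May 13, 1682: 365 days.
May 13, 1682 → May 13, 1683: 365 days.
May 13, 1683 → Jun 13, 1683: 31 days (May has 31).
Jun 13, 1683 → Jun 30, 1683: 17 days.
Total: 1874 days.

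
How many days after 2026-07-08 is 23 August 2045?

6986

Jul 8, 2026 → Jul 8, 2027: 365 days.
Jul 8, 2027 → Jul 8, 2028: 366 days (Feb 29, 2028 is in that span).
Jul 8, 2028 → Jul 8, 2029: 365 days.
Jul 8, 2029 → Jul 8, 2030: 365 days.
Jul 8, 2030 → Jul 8, 2031: 365 days.
Jul 8, 2031 → Jul 8, 2032: 366 days (Feb 29, 2032 is in that span).
Jul 8, 2032 → Jul 8, 2033: 365 days.
Jul 8, 2033 → Jul 8, 2034: 365 days.
Jul 8, 2034 → Jul 8, 2035: 365 days.
Jul 8, 2035 → Jul 8, 2036: 366 days (Feb 29, 2036 is in that span).
Jul 8, 2036 → Jul 8, 2037: 365 days.
Jul 8, 2037 → Jul 8, 2038: 365 days.
Jul 8, 2038 → Jul 8, 2039: 365 days.
Jul 8, 2039 → Jul 8, 2040: 366 days (Feb 29, 2040 is in that span).
Jul 8, 2040 → Jul 8, 2041: 365 days.
Jul 8, 2041 → Jul 8, 2042: 365 days.
Jul 8, 2042 → Jul 8, 2043: 365 days.
Jul 8, 2043 → Jul 8, 2044: 366 days (Feb 29, 2044 is in that span).
Jul 8, 2044 → Jul 8, 2045: 365 days.
Jul 8, 2045 → Aug 8, 2045: 31 days (July has 31).
Aug 8, 2045 → Aug 23, 2045: 15 days.
Total: 6986 days.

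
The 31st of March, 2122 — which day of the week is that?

Tuesday

Doomsday rule: the anchor day for the 2100s is Sunday. For year 22: 22÷12 = 1 r 10, and 10÷4 = 2, so 1+10+2 = 13.
Sunday + 13 ≡ Saturday — that's 2122's doomsday.
In March the doomsday date is Mar 14.
Mar 31 is 17 days after Mar 14; 17 mod 7 = 3, so Saturday + 3 = Tuesday.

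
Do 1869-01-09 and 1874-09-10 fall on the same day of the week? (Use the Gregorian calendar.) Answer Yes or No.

No

From Jan 9, 1869 to Sep 10, 1874 is 2070 days.
2070 mod 7 = 5, so they are different weekdays.
(Jan 9, 1869 is a Saturday; Sep 10, 1874 is a Thursday.)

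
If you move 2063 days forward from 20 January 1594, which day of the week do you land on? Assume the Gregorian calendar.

Tuesday

First find the weekday of Jan 20, 1594. Doomsday rule: the anchor day for the 1500s is Wednesday. For year 94: 94÷12 = 7 r 10, and 10÷4 = 2, so 7+10+2 = 19.
Wednesday + 19 ≡ Monday — that's 1594's doomsday.
In January the doomsday date is Jan 3 (1594 is not a leap year).
Jan 20 is 17 days after Jan 3; 17 mod 7 = 3, so Monday + 3 = Thursday.
2063 mod 7 = 5, so 2063 days after a Thursday is Thursday + 5 = Tuesday.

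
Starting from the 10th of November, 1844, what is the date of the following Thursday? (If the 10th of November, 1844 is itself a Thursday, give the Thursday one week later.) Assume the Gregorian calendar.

Nov 10, 1844 is a Sunday.
From Sunday to the next Thursday is 4 days.
Nov 10, 1844 + 4 = Nov 14, 1844.

November 14, 1844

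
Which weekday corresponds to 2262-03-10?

Monday

Doomsday rule: the anchor day for the 2200s is Friday. For year 62: 62÷12 = 5 r 2, and 2÷4 = 0, so 5+2+0 = 7.
Friday + 7 ≡ Friday — that's 2262's doomsday.
In March the doomsday date is Mar 14.
Mar 10 is 4 days before Mar 14; 4 mod 7 = 4, so Friday − 4 = Monday.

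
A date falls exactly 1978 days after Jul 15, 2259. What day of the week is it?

Jul 15, 2259 is a Friday.
1978 mod 7 = 4, so 1978 days after a Friday is Friday + 4 = Tuesday.

Tuesday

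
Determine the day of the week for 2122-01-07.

Wednesday

Doomsday rule: the anchor day for the 2100s is Sunday. For year 22: 22÷12 = 1 r 10, and 10÷4 = 2, so 1+10+2 = 13.
Sunday + 13 ≡ Saturday — that's 2122's doomsday.
In January the doomsday date is Jan 3 (2122 is not a leap year).
Jan 7 is 4 days after Jan 3; 4 mod 7 = 4, so Saturday + 4 = Wednesday.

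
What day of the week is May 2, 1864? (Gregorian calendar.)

Doomsday rule: the anchor day for the 1800s is Friday. For year 64: 64÷12 = 5 r 4, and 4÷4 = 1, so 5+4+1 = 10.
Friday + 10 ≡ Monday — that's 1864's doomsday.
In May the doomsday date is May 9.
May 2 is 7 days before May 9; 7 mod 7 = 0, so Monday − 0 = Monday.

Monday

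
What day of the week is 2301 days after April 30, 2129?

Apr 30, 2129 is a Saturday.
2301 mod 7 = 5, so 2301 days after a Saturday is Saturday + 5 = Thursday.

Thursday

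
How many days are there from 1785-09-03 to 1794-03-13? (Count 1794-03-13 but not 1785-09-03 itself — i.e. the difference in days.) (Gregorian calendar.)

Sep 3, 1785 → Sep 3, 1786: 365 days.
Sep 3, 1786 → Sep 3, 1787: 365 days.
Sep 3, 1787 → Sep 3, 1788: 366 days (Feb 29, 1788 is in that span).
Sep 3, 1788 → Sep 3, 1789: 365 days.
Sep 3, 1789 → Sep 3, 1790: 365 days.
Sep 3, 1790 → Sep 3, 1791: 365 days.
Sep 3, 1791 → Sep 3, 1792: 366 days (Feb 29, 1792 is in that span).
Sep 3, 1792 → Sep 3, 1793: 365 days.
Sep 3, 1793 → Oct 3, 1793: 30 days (September has 30).
Oct 3, 1793 → Nov 3, 1793: 31 days (October has 31).
Nov 3, 1793 → Dec 3, 1793: 30 days (November has 30).
Dec 3, 1793 → Jan 3, 1794: 31 days (December has 31).
Jan 3, 1794 → Feb 3, 1794: 31 days (January has 31).
Feb 3, 1794 → Mar 3, 1794: 28 days (February has 28).
Mar 3, 1794 → Mar 13, 1794: 10 days.
Total: 3113 days.

3113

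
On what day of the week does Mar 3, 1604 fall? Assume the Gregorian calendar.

Wednesday

Doomsday rule: the anchor day for the 1600s is Tuesday. For year 04: 4÷12 = 0 r 4, and 4÷4 = 1, so 0+4+1 = 5.
Tuesday + 5 ≡ Sunday — that's 1604's doomsday.
In March the doomsday date is Mar 14.
Mar 3 is 11 days before Mar 14; 11 mod 7 = 4, so Sunday − 4 = Wednesday.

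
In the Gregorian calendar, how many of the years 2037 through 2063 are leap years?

6

Multiples of 4 in [2037,2063]: 6.
Of those, multiples of 100: 0 (not leap unless ÷400).
Multiples of 400: 0.
Leap years = 6 − 0 + 0 = 6.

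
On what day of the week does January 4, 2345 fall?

Doomsday rule: the anchor day for the 2300s is Wednesday. For year 45: 45÷12 = 3 r 9, and 9÷4 = 2, so 3+9+2 = 14.
Wednesday + 14 ≡ Wednesday — that's 2345's doomsday.
In January the doomsday date is Jan 3 (2345 is not a leap year).
Jan 4 is 1 day after Jan 3; 1 mod 7 = 1, so Wednesday + 1 = Thursday.

Thursday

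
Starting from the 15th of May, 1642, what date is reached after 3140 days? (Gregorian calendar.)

+365 (one year) → May 15, 1643 (2775 left).
+366 (one year; includes Feb 29, 1644) → May 15, 1644 (2409 left).
+365 (one year) → May 15, 1645 (2044 left).
+365 (one year) → May 15, 1646 (1679 left).
+365 (one year) → May 15, 1647 (1314 left).
+366 (one year; includes Feb 29, 1648) → May 15, 1648 (948 left).
+365 (one year) → May 15, 1649 (583 left).
+365 (one year) → May 15, 1650 (218 left).
May has 31 days: +17 → Jun 1, 1650 (201 left).
Jun has 30 days: +30 → Jul 1, 1650 (171 left).
Jul has 31 days: +31 → Aug 1, 1650 (140 left).
Aug has 31 days: +31 → Sep 1, 1650 (109 left).
Sep has 30 days: +30 → Oct 1, 1650 (79 left).
Oct has 31 days: +31 → Nov 1, 1650 (48 left).
Nov has 30 days: +30 → Dec 1, 1650 (18 left).
+18 → Dec 19, 1650.

December 19, 1650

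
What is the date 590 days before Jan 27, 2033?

−366 (one year; includes Feb 29, 2032) → Jan 27, 2032 (224 left).
−27 → Dec 31, 2031 (end of Dec, 31 days; 197 left).
−31 → Nov 30, 2031 (end of Nov, 30 days; 166 left).
−30 → Oct 31, 2031 (end of Oct, 31 days; 136 left).
−31 → Sep 30, 2031 (end of Sep, 30 days; 105 left).
−30 → Aug 31, 2031 (end of Aug, 31 days; 75 left).
−31 → Jul 31, 2031 (end of Jul, 31 days; 44 left).
−31 → Jun 30, 2031 (end of Jun, 30 days; 13 left).
−13 → Jun 17, 2031.

June 17, 2031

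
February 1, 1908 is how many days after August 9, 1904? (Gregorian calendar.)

Aug 9, 1904 → Aug 9, 1905: 365 days.
Aug 9, 1905 → Aug 9, 1906: 365 days.
Aug 9, 1906 → Aug 9, 1907: 365 days.
Aug 9, 1907 → Sep 9, 1907: 31 days (August has 31).
Sep 9, 1907 → Oct 9, 1907: 30 days (September has 30).
Oct 9, 1907 → Nov 9, 1907: 31 days (October has 31).
Nov 9, 1907 → Dec 9, 1907: 30 days (November has 30).
Dec 9, 1907 → Jan 9, 1908: 31 days (December has 31).
Jan 9, 1908 → Feb 1, 1908: 23 days.
Total: 1271 days.

1271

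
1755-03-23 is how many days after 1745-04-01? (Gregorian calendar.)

Apr 1, 1745 → Apr 1, 1746: 365 days.
Apr 1, 1746 → Apr 1, 1747: 365 days.
Apr 1, 1747 → Apr 1, 1748: 366 days (Feb 29, 1748 is in that span).
Apr 1, 1748 → Apr 1, 1749: 365 days.
Apr 1, 1749 → Apr 1, 1750: 365 days.
Apr 1, 1750 → Apr 1, 1751: 365 days.
Apr 1, 1751 → Apr 1, 1752: 366 days (Feb 29, 1752 is in that span).
Apr 1, 1752 → Apr 1, 1753: 365 days.
Apr 1, 1753 → Apr 1, 1754: 365 days.
Apr 1, 1754 → May 1, 1754: 30 days (April has 30).
May 1, 1754 → Jun 1, 1754: 31 days (May has 31).
Jun 1, 1754 → Jul 1, 1754: 30 days (June has 30).
Jul 1, 1754 → Aug 1, 1754: 31 days (July has 31).
Aug 1, 1754 → Sep 1, 1754: 31 days (August has 31).
Sep 1, 1754 → Oct 1, 1754: 30 days (September has 30).
Oct 1, 1754 → Nov 1, 1754: 31 days (October has 31).
Nov 1, 1754 → Dec 1, 1754: 30 days (November has 30).
Dec 1, 1754 → Jan 1, 1755: 31 days (December has 31).
Jan 1, 1755 → Feb 1, 1755: 31 days (January has 31).
Feb 1, 1755 → Mar 1, 1755: 28 days (February has 28).
Mar 1, 1755 → Mar 23, 1755: 22 days.
Total: 3643 days.

3643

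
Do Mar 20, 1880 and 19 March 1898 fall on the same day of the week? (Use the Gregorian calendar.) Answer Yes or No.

Yes

From Mar 20, 1880 to Mar 19, 1898 is 6573 days.
6573 mod 7 = 0, so they are the same weekday.
(Mar 20, 1880 is a Saturday; Mar 19, 1898 is a Saturday.)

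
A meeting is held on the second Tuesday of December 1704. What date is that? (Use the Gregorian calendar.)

December 9, 1704

December 1, 1704 is a Monday.
The first Tuesday is therefore December 2 (1 days later).
The second Tuesday is 2 + 1×7 = December 9.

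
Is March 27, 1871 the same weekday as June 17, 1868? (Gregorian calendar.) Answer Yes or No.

No

From Jun 17, 1868 to Mar 27, 1871 is 1013 days.
1013 mod 7 = 5, so they are different weekdays.
(Jun 17, 1868 is a Wednesday; Mar 27, 1871 is a Monday.)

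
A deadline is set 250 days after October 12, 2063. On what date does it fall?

Oct has 31 days: +20 → Nov 1, 2063 (230 left).
Nov has 30 days: +30 → Dec 1, 2063 (200 left).
Dec has 31 days: +31 → Jan 1, 2064 (169 left).
Jan has 31 days: +31 → Feb 1, 2064 (138 left).
Feb has 29 days: +29 → Mar 1, 2064 (109 left).
Mar has 31 days: +31 → Apr 1, 2064 (78 left).
Apr has 30 days: +30 → May 1, 2064 (48 left).
May has 31 days: +31 → Jun 1, 2064 (17 left).
+17 → Jun 18, 2064.

June 18, 2064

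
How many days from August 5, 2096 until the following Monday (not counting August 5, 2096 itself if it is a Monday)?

Aug 5, 2096 is a Sunday.
From Sunday to the next Monday is 1 day.

1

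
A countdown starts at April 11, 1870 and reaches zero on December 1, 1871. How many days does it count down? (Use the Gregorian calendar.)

599

Apr 11, 1870 → Apr 11, 1871: 365 days.
Apr 11, 1871 → May 11, 1871: 30 days (April has 30).
May 11, 1871 → Jun 11, 1871: 31 days (May has 31).
Jun 11, 1871 → Jul 11, 1871: 30 days (June has 30).
Jul 11, 1871 → Aug 11, 1871: 31 days (July has 31).
Aug 11, 1871 → Sep 11, 1871: 31 days (August has 31).
Sep 11, 1871 → Oct 11, 1871: 30 days (September has 30).
Oct 11, 1871 → Nov 11, 1871: 31 days (October has 31).
Nov 11, 1871 → Dec 1, 1871: 20 days.
Total: 599 days.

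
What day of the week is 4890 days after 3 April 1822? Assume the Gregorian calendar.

Sunday

First find the weekday of Apr 3, 1822. Doomsday rule: the anchor day for the 1800s is Friday. For year 22: 22÷12 = 1 r 10, and 10÷4 = 2, so 1+10+2 = 13.
Friday + 13 ≡ Thursday — that's 1822's doomsday.
In April the doomsday date is Apr 4.
Apr 3 is 1 day before Apr 4; 1 mod 7 = 1, so Thursday − 1 = Wednesday.
4890 mod 7 = 4, so 4890 days after a Wednesday is Wednesday + 4 = Sunday.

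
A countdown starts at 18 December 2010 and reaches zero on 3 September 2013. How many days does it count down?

Dec 18, 2010 → Dec 18, 2011: 365 days.
Dec 18, 2011 → Dec 18, 2012: 366 days (Feb 29, 2012 is in that span).
Dec 18, 2012 → Jan 18, 2013: 31 days (December has 31).
Jan 18, 2013 → Feb 18, 2013: 31 days (January has 31).
Feb 18, 2013 → Mar 18, 2013: 28 days (February has 28).
Mar 18, 2013 → Apr 18, 2013: 31 days (March has 31).
Apr 18, 2013 → May 18, 2013: 30 days (April has 30).
May 18, 2013 → Jun 18, 2013: 31 days (May has 31).
Jun 18, 2013 → Jul 18, 2013: 30 days (June has 30).
Jul 18, 2013 → Aug 18, 2013: 31 days (July has 31).
Aug 18, 2013 → Sep 3, 2013: 16 days.
Total: 990 days.

990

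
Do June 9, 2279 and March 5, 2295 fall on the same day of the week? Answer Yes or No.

From Jun 9, 2279 to Mar 5, 2295 is 5748 days.
5748 mod 7 = 1, so they are different weekdays.
(Jun 9, 2279 is a Monday; Mar 5, 2295 is a Tuesday.)

No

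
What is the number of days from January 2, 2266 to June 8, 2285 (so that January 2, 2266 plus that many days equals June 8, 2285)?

7097

Jan 2, 2266 → Jan 2, 2267: 365 days.
Jan 2, 2267 → Jan 2, 2268: 365 days.
Jan 2, 2268 → Jan 2, 2269: 366 days (Feb 29, 2268 is in that span).
Jan 2, 2269 → Jan 2, 2270: 365 days.
Jan 2, 2270 → Jan 2, 2271: 365 days.
Jan 2, 2271 → Jan 2, 2272: 365 days.
Jan 2, 2272 → Jan 2, 2273: 366 days (Feb 29, 2272 is in that span).
Jan 2, 2273 → Jan 2, 2274: 365 days.
Jan 2, 2274 → Jan 2, 2275: 365 days.
Jan 2, 2275 → Jan 2, 2276: 365 days.
Jan 2, 2276 → Jan 2, 2277: 366 days (Feb 29, 2276 is in that span).
Jan 2, 2277 → Jan 2, 2278: 365 days.
Jan 2, 2278 → Jan 2, 2279: 365 days.
Jan 2, 2279 → Jan 2, 2280: 365 days.
Jan 2, 2280 → Jan 2, 2281: 366 days (Feb 29, 2280 is in that span).
Jan 2, 2281 → Jan 2, 2282: 365 days.
Jan 2, 2282 → Jan 2, 2283: 365 days.
Jan 2, 2283 → Jan 2, 2284: 365 days.
Jan 2, 2284 → Jan 2, 2285: 366 days (Feb 29, 2284 is in that span).
Jan 2, 2285 → Feb 2, 2285: 31 days (January has 31).
Feb 2, 2285 → Mar 2, 2285: 28 days (February has 28).
Mar 2, 2285 → Apr 2, 2285: 31 days (March has 31).
Apr 2, 2285 → May 2, 2285: 30 days (April has 30).
May 2, 2285 → Jun 2, 2285: 31 days (May has 31).
Jun 2, 2285 → Jun 8, 2285: 6 days.
Total: 7097 days.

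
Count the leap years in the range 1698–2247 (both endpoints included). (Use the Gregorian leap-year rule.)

132

Multiples of 4 in [1698,2247]: 137.
Of those, multiples of 100: 6 (not leap unless ÷400).
Multiples of 400: 1.
Leap years = 137 − 6 + 1 = 132.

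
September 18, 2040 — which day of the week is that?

Doomsday rule: the anchor day for the 2000s is Tuesday. For year 40: 40÷12 = 3 r 4, and 4÷4 = 1, so 3+4+1 = 8.
Tuesday + 8 ≡ Wednesday — that's 2040's doomsday.
In September the doomsday date is Sep 5.
Sep 18 is 13 days after Sep 5; 13 mod 7 = 6, so Wednesday + 6 = Tuesday.

Tuesday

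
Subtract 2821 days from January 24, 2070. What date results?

−365 (one year) → Jan 24, 2069 (2456 left).
−366 (one year; includes Feb 29, 2068) → Jan 24, 2068 (2090 left).
−365 (one year) → Jan 24, 2067 (1725 left).
−365 (one year) → Jan 24, 2066 (1360 left).
−365 (one year) → Jan 24, 2065 (995 left).
−366 (one year; includes Feb 29, 2064) → Jan 24, 2064 (629 left).
−365 (one year) → Jan 24, 2063 (264 left).
−24 → Dec 31, 2062 (end of Dec, 31 days; 240 left).
−31 → Nov 30, 2062 (end of Nov, 30 days; 209 left).
−30 → Oct 31, 2062 (end of Oct, 31 days; 179 left).
−31 → Sep 30, 2062 (end of Sep, 30 days; 148 left).
−30 → Aug 31, 2062 (end of Aug, 31 days; 118 left).
−31 → Jul 31, 2062 (end of Jul, 31 days; 87 left).
−31 → Jun 30, 2062 (end of Jun, 30 days; 56 left).
−30 → May 31, 2062 (end of May, 31 days; 26 left).
−26 → May 5, 2062.

May 5, 2062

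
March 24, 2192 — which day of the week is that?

Saturday

Doomsday rule: the anchor day for the 2100s is Sunday. For year 92: 92÷12 = 7 r 8, and 8÷4 = 2, so 7+8+2 = 17.
Sunday + 17 ≡ Wednesday — that's 2192's doomsday.
In March the doomsday date is Mar 14.
Mar 24 is 10 days after Mar 14; 10 mod 7 = 3, so Wednesday + 3 = Saturday.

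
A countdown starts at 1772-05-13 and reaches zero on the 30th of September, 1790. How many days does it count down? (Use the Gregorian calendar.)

6714

May 13, 1772 → May 13, 1773: 365 days.
May 13, 1773 → May 13, 1774: 365 days.
May 13, 1774 → May 13, 1775: 365 days.
May 13, 1775 → May 13, 1776: 366 days (Feb 29, 1776 is in that span).
May 13, 1776 → May 13, 1777: 365 days.
May 13, 1777 → May 13, 1778: 365 days.
May 13, 1778 → May 13, 1779: 365 days.
May 13, 1779 → May 13, 1780: 366 days (Feb 29, 1780 is in that span).
May 13, 1780 → May 13, 1781: 365 days.
May 13, 1781 → May 13, 1782: 365 days.
May 13, 1782 → May 13, 1783: 365 days.
May 13, 1783 → May 13, 1784: 366 days (Feb 29, 1784 is in that span).
May 13, 1784 → May 13, 1785: 365 days.
May 13, 1785 → May 13, 1786: 365 days.
May 13, 1786 → May 13, 1787: 365 days.
May 13, 1787 → May 13, 1788: 366 days (Feb 29, 1788 is in that span).
May 13, 1788 → May 13, 1789: 365 days.
May 13, 1789 → May 13, 1790: 365 days.
May 13, 1790 → Jun 13, 1790: 31 days (May has 31).
Jun 13, 1790 → Jul 13, 1790: 30 days (June has 30).
Jul 13, 1790 → Aug 13, 1790: 31 days (July has 31).
Aug 13, 1790 → Sep 13, 1790: 31 days (August has 31).
Sep 13, 1790 → Sep 30, 1790: 17 days.
Total: 6714 days.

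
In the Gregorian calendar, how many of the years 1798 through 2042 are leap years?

59

Multiples of 4 in [1798,2042]: 61.
Of those, multiples of 100: 3 (not leap unless ÷400).
Multiples of 400: 1.
Leap years = 61 − 3 + 1 = 59.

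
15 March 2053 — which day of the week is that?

Doomsday rule: the anchor day for the 2000s is Tuesday. For year 53: 53÷12 = 4 r 5, and 5÷4 = 1, so 4+5+1 = 10.
Tuesday + 10 ≡ Friday — that's 2053's doomsday.
In March the doomsday date is Mar 14.
Mar 15 is 1 day after Mar 14; 1 mod 7 = 1, so Friday + 1 = Saturday.

Saturday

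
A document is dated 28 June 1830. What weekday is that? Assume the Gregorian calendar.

Monday

Doomsday rule: the anchor day for the 1800s is Friday. For year 30: 30÷12 = 2 r 6, and 6÷4 = 1, so 2+6+1 = 9.
Friday + 9 ≡ Sunday — that's 1830's doomsday.
In June the doomsday date is Jun 6.
Jun 28 is 22 days after Jun 6; 22 mod 7 = 1, so Sunday + 1 = Monday.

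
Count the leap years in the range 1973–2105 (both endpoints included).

Multiples of 4 in [1973,2105]: 33.
Of those, multiples of 100: 2 (not leap unless ÷400).
Multiples of 400: 1.
Leap years = 33 − 2 + 1 = 32.

32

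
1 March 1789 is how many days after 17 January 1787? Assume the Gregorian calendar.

Jan 17, 1787 → Jan 17, 1788: 365 days.
Jan 17, 1788 → Jan 17, 1789: 366 days (Feb 29, 1788 is in that span).
Jan 17, 1789 → Feb 17, 1789: 31 days (January has 31).
Feb 17, 1789 → Mar 1, 1789: 12 days.
Total: 774 days.

774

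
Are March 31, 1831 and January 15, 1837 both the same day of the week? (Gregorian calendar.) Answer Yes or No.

No

From Mar 31, 1831 to Jan 15, 1837 is 2117 days.
2117 mod 7 = 3, so they are different weekdays.
(Mar 31, 1831 is a Thursday; Jan 15, 1837 is a Sunday.)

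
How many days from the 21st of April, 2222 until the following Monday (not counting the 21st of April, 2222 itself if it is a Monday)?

1

Apr 21, 2222 is a Sunday.
From Sunday to the next Monday is 1 day.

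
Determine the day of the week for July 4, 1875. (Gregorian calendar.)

Sunday

Doomsday rule: the anchor day for the 1800s is Friday. For year 75: 75÷12 = 6 r 3, and 3÷4 = 0, so 6+3+0 = 9.
Friday + 9 ≡ Sunday — that's 1875's doomsday.
In July the doomsday date is Jul 11.
Jul 4 is 7 days before Jul 11; 7 mod 7 = 0, so Sunday − 0 = Sunday.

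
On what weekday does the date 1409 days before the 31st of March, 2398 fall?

Sunday

Mar 31, 2398 is a Tuesday.
1409 mod 7 = 2, so 1409 days before a Tuesday is Tuesday − 2 = Sunday.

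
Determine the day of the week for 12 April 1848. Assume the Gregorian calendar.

Doomsday rule: the anchor day for the 1800s is Friday. For year 48: 48÷12 = 4 r 0, and 0÷4 = 0, so 4+0+0 = 4.
Friday + 4 ≡ Tuesday — that's 1848's doomsday.
In April the doomsday date is Apr 4.
Apr 12 is 8 days after Apr 4; 8 mod 7 = 1, so Tuesday + 1 = Wednesday.

Wednesday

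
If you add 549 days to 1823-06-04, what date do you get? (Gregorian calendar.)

December 4, 1824

+366 (one year; includes Feb 29, 1824) → Jun 4, 1824 (183 left).
Jun has 30 days: +27 → Jul 1, 1824 (156 left).
Jul has 31 days: +31 → Aug 1, 1824 (125 left).
Aug has 31 days: +31 → Sep 1, 1824 (94 left).
Sep has 30 days: +30 → Oct 1, 1824 (64 left).
Oct has 31 days: +31 → Nov 1, 1824 (33 left).
Nov has 30 days: +30 → Dec 1, 1824 (3 left).
+3 → Dec 4, 1824.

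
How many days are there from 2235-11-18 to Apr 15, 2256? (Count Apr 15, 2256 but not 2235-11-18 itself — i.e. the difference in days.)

7454

Nov 18, 2235 → Nov 18, 2236: 366 days (Feb 29, 2236 is in that span).
Nov 18, 2236 → Nov 18, 2237: 365 days.
Nov 18, 2237 → Nov 18, 2238: 365 days.
Nov 18, 2238 → Nov 18, 2239: 365 days.
Nov 18, 2239 → Nov 18, 2240: 366 days (Feb 29, 2240 is in that span).
Nov 18, 2240 → Nov 18, 2241: 365 days.
Nov 18, 2241 → Nov 18, 2242: 365 days.
Nov 18, 2242 → Nov 18, 2243: 365 days.
Nov 18, 2243 → Nov 18, 2244: 366 days (Feb 29, 2244 is in that span).
Nov 18, 2244 → Nov 18, 2245: 365 days.
Nov 18, 2245 → Nov 18, 2246: 365 days.
Nov 18, 2246 → Nov 18, 2247: 365 days.
Nov 18, 2247 → Nov 18, 2248: 366 days (Feb 29, 2248 is in that span).
Nov 18, 2248 → Nov 18, 2249: 365 days.
Nov 18, 2249 → Nov 18, 2250: 365 days.
Nov 18, 2250 → Nov 18, 2251: 365 days.
Nov 18, 2251 → Nov 18, 2252: 366 days (Feb 29, 2252 is in that span).
Nov 18, 2252 → Nov 18, 2253: 365 days.
Nov 18, 2253 → Nov 18, 2254: 365 days.
Nov 18, 2254 → Nov 18, 2255: 365 days.
Nov 18, 2255 → Dec 18, 2255: 30 days (November has 30).
Dec 18, 2255 → Jan 18, 2256: 31 days (December has 31).
Jan 18, 2256 → Feb 18, 2256: 31 days (January has 31).
Feb 18, 2256 → Mar 18, 2256: 29 days (February has 29).
Mar 18, 2256 → Apr 15, 2256: 28 days.
Total: 7454 days.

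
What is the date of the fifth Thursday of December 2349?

December 1, 2349 is a Thursday.
The first Thursday is therefore December 1 (same day).
The fifth Thursday is 1 + 4×7 = December 29.

December 29, 2349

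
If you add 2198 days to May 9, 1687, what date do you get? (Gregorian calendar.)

May 15, 1693

+366 (one year; includes Feb 29, 1688) → May 9, 1688 (1832 left).
+365 (one year) → May 9, 1689 (1467 left).
+365 (one year) → May 9, 1690 (1102 left).
+365 (one year) → May 9, 1691 (737 left).
+366 (one year; includes Feb 29, 1692) → May 9, 1692 (371 left).
May has 31 days: +23 → Jun 1, 1692 (348 left).
Jun has 30 days: +30 → Jul 1, 1692 (318 left).
Jul has 31 days: +31 → Aug 1, 1692 (287 left).
Aug has 31 days: +31 → Sep 1, 1692 (256 left).
Sep has 30 days: +30 → Oct 1, 1692 (226 left).
Oct has 31 days: +31 → Nov 1, 1692 (195 left).
Nov has 30 days: +30 → Dec 1, 1692 (165 left).
Dec has 31 days: +31 → Jan 1, 1693 (134 left).
Jan has 31 days: +31 → Feb 1, 1693 (103 left).
Feb has 28 days: +28 → Mar 1, 1693 (75 left).
Mar has 31 days: +31 → Apr 1, 1693 (44 left).
Apr has 30 days: +30 → May 1, 1693 (14 left).
+14 → May 15, 1693.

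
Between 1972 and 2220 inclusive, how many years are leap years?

61

Multiples of 4 in [1972,2220]: 63.
Of those, multiples of 100: 3 (not leap unless ÷400).
Multiples of 400: 1.
Leap years = 63 − 3 + 1 = 61.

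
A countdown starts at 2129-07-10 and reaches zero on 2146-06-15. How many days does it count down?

Jul 10, 2129 → Jul 10, 2130: 365 days.
Jul 10, 2130 → Jul 10, 2131: 365 days.
Jul 10, 2131 → Jul 10, 2132: 366 days (Feb 29, 2132 is in that span).
Jul 10, 2132 → Jul 10, 2133: 365 days.
Jul 10, 2133 → Jul 10, 2134: 365 days.
Jul 10, 2134 → Jul 10, 2135: 365 days.
Jul 10, 2135 → Jul 10, 2136: 366 days (Feb 29, 2136 is in that span).
Jul 10, 2136 → Jul 10, 2137: 365 days.
Jul 10, 2137 → Jul 10, 2138: 365 days.
Jul 10, 2138 → Jul 10, 2139: 365 days.
Jul 10, 2139 → Jul 10, 2140: 366 days (Feb 29, 2140 is in that span).
Jul 10, 2140 → Jul 10, 2141: 365 days.
Jul 10, 2141 → Jul 10, 2142: 365 days.
Jul 10, 2142 → Jul 10, 2143: 365 days.
Jul 10, 2143 → Jul 10, 2144: 366 days (Feb 29, 2144 is in that span).
Jul 10, 2144 → Jul 10, 2145: 365 days.
Jul 10, 2145 → Aug 10, 2145: 31 days (July has 31).
Aug 10, 2145 → Sep 10, 2145: 31 days (August has 31).
Sep 10, 2145 → Oct 10, 2145: 30 days (September has 30).
Oct 10, 2145 → Nov 10, 2145: 31 days (October has 31).
Nov 10, 2145 → Dec 10, 2145: 30 days (November has 30).
Dec 10, 2145 → Jan 10, 2146: 31 days (December has 31).
Jan 10, 2146 → Feb 10, 2146: 31 days (January has 31).
Feb 10, 2146 → Mar 10, 2146: 28 days (February has 28).
Mar 10, 2146 → Apr 10, 2146: 31 days (March has 31).
Apr 10, 2146 → May 10, 2146: 30 days (April has 30).
May 10, 2146 → Jun 10, 2146: 31 days (May has 31).
Jun 10, 2146 → Jun 15, 2146: 5 days.
Total: 6184 days.

6184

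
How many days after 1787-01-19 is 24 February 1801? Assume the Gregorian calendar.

5149

Jan 19, 1787 → Jan 19, 1788: 365 days.
Jan 19, 1788 → Jan 19, 1789: 366 days (Feb 29, 1788 is in that span).
Jan 19, 1789 → Jan 19, 1790: 365 days.
Jan 19, 1790 → Jan 19, 1791: 365 days.
Jan 19, 1791 → Jan 19, 1792: 365 days.
Jan 19, 1792 → Jan 19, 1793: 366 days (Feb 29, 1792 is in that span).
Jan 19, 1793 → Jan 19, 1794: 365 days.
Jan 19, 1794 → Jan 19, 1795: 365 days.
Jan 19, 1795 → Jan 19, 1796: 365 days.
Jan 19, 1796 → Jan 19, 1797: 366 days (Feb 29, 1796 is in that span).
Jan 19, 1797 → Jan 19, 1798: 365 days.
Jan 19, 1798 → Jan 19, 1799: 365 days.
Jan 19, 1799 → Jan 19, 1800: 365 days.
Jan 19, 1800 → Jan 19, 1801: 365 days.
Jan 19, 1801 → Feb 19, 1801: 31 days (January has 31).
Feb 19, 1801 → Feb 24, 1801: 5 days.
Total: 5149 days.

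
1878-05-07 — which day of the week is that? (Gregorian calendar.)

Doomsday rule: the anchor day for the 1800s is Friday. For year 78: 78÷12 = 6 r 6, and 6÷4 = 1, so 6+6+1 = 13.
Friday + 13 ≡ Thursday — that's 1878's doomsday.
In May the doomsday date is May 9.
May 7 is 2 days before May 9; 2 mod 7 = 2, so Thursday − 2 = Tuesday.

Tuesday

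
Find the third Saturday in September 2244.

September 21, 2244

September 1, 2244 is a Sunday.
The first Saturday is therefore September 7 (6 days later).
The third Saturday is 7 + 2×7 = September 21.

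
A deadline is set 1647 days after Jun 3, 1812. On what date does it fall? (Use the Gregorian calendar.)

December 6, 1816

+365 (one year) → Jun 3, 1813 (1282 left).
+365 (one year) → Jun 3, 1814 (917 left).
+365 (one year) → Jun 3, 1815 (552 left).
+366 (one year; includes Feb 29, 1816) → Jun 3, 1816 (186 left).
Jun has 30 days: +28 → Jul 1, 1816 (158 left).
Jul has 31 days: +31 → Aug 1, 1816 (127 left).
Aug has 31 days: +31 → Sep 1, 1816 (96 left).
Sep has 30 days: +30 → Oct 1, 1816 (66 left).
Oct has 31 days: +31 → Nov 1, 1816 (35 left).
Nov has 30 days: +30 → Dec 1, 1816 (5 left).
+5 → Dec 6, 1816.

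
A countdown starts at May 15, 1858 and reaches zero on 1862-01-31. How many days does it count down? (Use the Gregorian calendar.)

1357

May 15, 1858 → May 15, 1859: 365 days.
May 15, 1859 → May 15, 1860: 366 days (Feb 29, 1860 is in that span).
May 15, 1860 → May 15, 1861: 365 days.
May 15, 1861 → Jun 15, 1861: 31 days (May has 31).
Jun 15, 1861 → Jul 15, 1861: 30 days (June has 30).
Jul 15, 1861 → Aug 15, 1861: 31 days (July has 31).
Aug 15, 1861 → Sep 15, 1861: 31 days (August has 31).
Sep 15, 1861 → Oct 15, 1861: 30 days (September has 30).
Oct 15, 1861 → Nov 15, 1861: 31 days (October has 31).
Nov 15, 1861 → Dec 15, 1861: 30 days (November has 30).
Dec 15, 1861 → Jan 15, 1862: 31 days (December has 31).
Jan 15, 1862 → Jan 31, 1862: 16 days.
Total: 1357 days.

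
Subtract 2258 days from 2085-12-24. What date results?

−365 (one year) → Dec 24, 2084 (1893 left).
−366 (one year; includes Feb 29, 2084) → Dec 24, 2083 (1527 left).
−365 (one year) → Dec 24, 2082 (1162 left).
−365 (one year) → Dec 24, 2081 (797 left).
−365 (one year) → Dec 24, 2080 (432 left).
−366 (one year; includes Feb 29, 2080) → Dec 24, 2079 (66 left).
−24 → Nov 30, 2079 (end of Nov, 30 days; 42 left).
−30 → Oct 31, 2079 (end of Oct, 31 days; 12 left).
−12 → Oct 19, 2079.

October 19, 2079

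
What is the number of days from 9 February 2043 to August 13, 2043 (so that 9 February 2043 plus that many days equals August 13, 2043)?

Feb 9, 2043 → Mar 9, 2043: 28 days (February has 28).
Mar 9, 2043 → Apr 9, 2043: 31 days (March has 31).
Apr 9, 2043 → May 9, 2043: 30 days (April has 30).
May 9, 2043 → Jun 9, 2043: 31 days (May has 31).
Jun 9, 2043 → Jul 9, 2043: 30 days (June has 30).
Jul 9, 2043 → Aug 9, 2043: 31 days (July has 31).
Aug 9, 2043 → Aug 13, 2043: 4 days.
Total: 185 days.

185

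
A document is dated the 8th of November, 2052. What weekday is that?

Friday

Doomsday rule: the anchor day for the 2000s is Tuesday. For year 52: 52÷12 = 4 r 4, and 4÷4 = 1, so 4+4+1 = 9.
Tuesday + 9 ≡ Thursday — that's 2052's doomsday.
In November the doomsday date is Nov 7.
Nov 8 is 1 day after Nov 7; 1 mod 7 = 1, so Thursday + 1 = Friday.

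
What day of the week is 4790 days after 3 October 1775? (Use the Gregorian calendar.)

First find the weekday of Oct 3, 1775. Doomsday rule: the anchor day for the 1700s is Sunday. For year 75: 75÷12 = 6 r 3, and 3÷4 = 0, so 6+3+0 = 9.
Sunday + 9 ≡ Tuesday — that's 1775's doomsday.
In October the doomsday date is Oct 10.
Oct 3 is 7 days before Oct 10; 7 mod 7 = 0, so Tuesday − 0 = Tuesday.
4790 mod 7 = 2, so 4790 days after a Tuesday is Tuesday + 2 = Thursday.

Thursday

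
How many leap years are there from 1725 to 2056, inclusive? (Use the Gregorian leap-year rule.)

81

Multiples of 4 in [1725,2056]: 83.
Of those, multiples of 100: 3 (not leap unless ÷400).
Multiples of 400: 1.
Leap years = 83 − 3 + 1 = 81.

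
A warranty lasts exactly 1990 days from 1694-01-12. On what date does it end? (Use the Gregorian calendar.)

+365 (one year) → Jan 12, 1695 (1625 left).
+365 (one year) → Jan 12, 1696 (1260 left).
+366 (one year; includes Feb 29, 1696) → Jan 12, 1697 (894 left).
+365 (one year) → Jan 12, 1698 (529 left).
+365 (one year) → Jan 12, 1699 (164 left).
Jan has 31 days: +20 → Feb 1, 1699 (144 left).
Feb has 28 days: +28 → Mar 1, 1699 (116 left).
Mar has 31 days: +31 → Apr 1, 1699 (85 left).
Apr has 30 days: +30 → May 1, 1699 (55 left).
May has 31 days: +31 → Jun 1, 1699 (24 left).
+24 → Jun 25, 1699.

June 25, 1699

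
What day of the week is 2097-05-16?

Doomsday rule: the anchor day for the 2000s is Tuesday. For year 97: 97÷12 = 8 r 1, and 1÷4 = 0, so 8+1+0 = 9.
Tuesday + 9 ≡ Thursday — that's 2097's doomsday.
In May the doomsday date is May 9.
May 16 is 7 days after May 9; 7 mod 7 = 0, so Thursday + 0 = Thursday.

Thursday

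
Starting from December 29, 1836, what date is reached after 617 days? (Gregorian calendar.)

+365 (one year) → Dec 29, 1837 (252 left).
Dec has 31 days: +3 → Jan 1, 1838 (249 left).
Jan has 31 days: +31 → Feb 1, 1838 (218 left).
Feb has 28 days: +28 → Mar 1, 1838 (190 left).
Mar has 31 days: +31 → Apr 1, 1838 (159 left).
Apr has 30 days: +30 → May 1, 1838 (129 left).
May has 31 days: +31 → Jun 1, 1838 (98 left).
Jun has 30 days: +30 → Jul 1, 1838 (68 left).
Jul has 31 days: +31 → Aug 1, 1838 (37 left).
Aug has 31 days: +31 → Sep 1, 1838 (6 left).
+6 → Sep 7, 1838.

September 7, 1838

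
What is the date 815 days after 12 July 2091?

October 4, 2093

+366 (one year; includes Feb 29, 2092) → Jul 12, 2092 (449 left).
+365 (one year) → Jul 12, 2093 (84 left).
Jul has 31 days: +20 → Aug 1, 2093 (64 left).
Aug has 31 days: +31 → Sep 1, 2093 (33 left).
Sep has 30 days: +30 → Oct 1, 2093 (3 left).
+3 → Oct 4, 2093.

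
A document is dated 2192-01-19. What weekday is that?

Doomsday rule: the anchor day for the 2100s is Sunday. For year 92: 92÷12 = 7 r 8, and 8÷4 = 2, so 7+8+2 = 17.
Sunday + 17 ≡ Wednesday — that's 2192's doomsday.
In January the doomsday date is Jan 4 (2192 is a leap year (divisible by 4)).
Jan 19 is 15 days after Jan 4; 15 mod 7 = 1, so Wednesday + 1 = Thursday.

Thursday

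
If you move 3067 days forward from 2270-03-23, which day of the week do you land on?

Thursday

First find the weekday of Mar 23, 2270. Doomsday rule: the anchor day for the 2200s is Friday. For year 70: 70÷12 = 5 r 10, and 10÷4 = 2, so 5+10+2 = 17.
Friday + 17 ≡ Monday — that's 2270's doomsday.
In March the doomsday date is Mar 14.
Mar 23 is 9 days after Mar 14; 9 mod 7 = 2, so Monday + 2 = Wednesday.
3067 mod 7 = 1, so 3067 days after a Wednesday is Wednesday + 1 = Thursday.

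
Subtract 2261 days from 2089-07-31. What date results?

−365 (one year) → Jul 31, 2088 (1896 left).
−366 (one year; includes Feb 29, 2088) → Jul 31, 2087 (1530 left).
−365 (one year) → Jul 31, 2086 (1165 left).
−365 (one year) → Jul 31, 2085 (800 left).
−365 (one year) → Jul 31, 2084 (435 left).
−366 (one year; includes Feb 29, 2084) → Jul 31, 2083 (69 left).
−31 → Jun 30, 2083 (end of Jun, 30 days; 38 left).
−30 → May 31, 2083 (end of May, 31 days; 8 left).
−8 → May 23, 2083.

May 23, 2083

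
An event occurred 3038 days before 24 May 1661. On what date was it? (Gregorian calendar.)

−365 (one year) → May 24, 1660 (2673 left).
−366 (one year; includes Feb 29, 1660) → May 24, 1659 (2307 left).
−365 (one year) → May 24, 1658 (1942 left).
−365 (one year) → May 24, 1657 (1577 left).
−365 (one year) → May 24, 1656 (1212 left).
−366 (one year; includes Feb 29, 1656) → May 24, 1655 (846 left).
−365 (one year) → May 24, 1654 (481 left).
−365 (one year) → May 24, 1653 (116 left).
−24 → Apr 30, 1653 (end of Apr, 30 days; 92 left).
−30 → Mar 31, 1653 (end of Mar, 31 days; 62 left).
−31 → Feb 28, 1653 (end of Feb, 28 days; 31 left).
−28 → Jan 31, 1653 (end of Jan, 31 days; 3 left).
−3 → Jan 28, 1653.

January 28, 1653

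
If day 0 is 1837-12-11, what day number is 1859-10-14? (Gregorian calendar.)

Dec 11, 1837 → Dec 11, 1838: 365 days.
Dec 11, 1838 → Dec 11, 1839: 365 days.
Dec 11, 1839 → Dec 11, 1840: 366 days (Feb 29, 1840 is in that span).
Dec 11, 1840 → Dec 11, 1841: 365 days.
Dec 11, 1841 → Dec 11, 1842: 365 days.
Dec 11, 1842 → Dec 11, 1843: 365 days.
Dec 11, 1843 → Dec 11, 1844: 366 days (Feb 29, 1844 is in that span).
Dec 11, 1844 → Dec 11, 1845: 365 days.
Dec 11, 1845 → Dec 11, 1846: 365 days.
Dec 11, 1846 → Dec 11, 1847: 365 days.
Dec 11, 1847 → Dec 11, 1848: 366 days (Feb 29, 1848 is in that span).
Dec 11, 1848 → Dec 11, 1849: 365 days.
Dec 11, 1849 → Dec 11, 1850: 365 days.
Dec 11, 1850 → Dec 11, 1851: 365 days.
Dec 11, 1851 → Dec 11, 1852: 366 days (Feb 29, 1852 is in that span).
Dec 11, 1852 → Dec 11, 1853: 365 days.
Dec 11, 1853 → Dec 11, 1854: 365 days.
Dec 11, 1854 → Dec 11, 1855: 365 days.
Dec 11, 1855 → Dec 11, 1856: 366 days (Feb 29, 1856 is in that span).
Dec 11, 1856 → Dec 11, 1857: 365 days.
Dec 11, 1857 → Dec 11, 1858: 365 days.
Dec 11, 1858 → Jan 11, 1859: 31 days (December has 31).
Jan 11, 1859 → Feb 11, 1859: 31 days (January has 31).
Feb 11, 1859 → Mar 11, 1859: 28 days (February has 28).
Mar 11, 1859 → Apr 11, 1859: 31 days (March has 31).
Apr 11, 1859 → May 11, 1859: 30 days (April has 30).
May 11, 1859 → Jun 11, 1859: 31 days (May has 31).
Jun 11, 1859 → Jul 11, 1859: 30 days (June has 30).
Jul 11, 1859 → Aug 11, 1859: 31 days (July has 31).
Aug 11, 1859 → Sep 11, 1859: 31 days (August has 31).
Sep 11, 1859 → Oct 11, 1859: 30 days (September has 30).
Oct 11, 1859 → Oct 14, 1859: 3 days.
Total: 7977 days.

7977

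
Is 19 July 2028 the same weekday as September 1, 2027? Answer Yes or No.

From Sep 1, 2027 to Jul 19, 2028 is 322 days.
322 mod 7 = 0, so they are the same weekday.
(Sep 1, 2027 is a Wednesday; Jul 19, 2028 is a Wednesday.)

Yes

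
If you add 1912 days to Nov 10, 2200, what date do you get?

February 4, 2206

+365 (one year) → Nov 10, 2201 (1547 left).
+365 (one year) → Nov 10, 2202 (1182 left).
+365 (one year) → Nov 10, 2203 (817 left).
+366 (one year; includes Feb 29, 2204) → Nov 10, 2204 (451 left).
+365 (one year) → Nov 10, 2205 (86 left).
Nov has 30 days: +21 → Dec 1, 2205 (65 left).
Dec has 31 days: +31 → Jan 1, 2206 (34 left).
Jan has 31 days: +31 → Feb 1, 2206 (3 left).
+3 → Feb 4, 2206.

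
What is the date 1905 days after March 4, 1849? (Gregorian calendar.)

May 22, 1854

+365 (one year) → Mar 4, 1850 (1540 left).
+365 (one year) → Mar 4, 1851 (1175 left).
+366 (one year; includes Feb 29, 1852) → Mar 4, 1852 (809 left).
+365 (one year) → Mar 4, 1853 (444 left).
+365 (one year) → Mar 4, 1854 (79 left).
Mar has 31 days: +28 → Apr 1, 1854 (51 left).
Apr has 30 days: +30 → May 1, 1854 (21 left).
+21 → May 22, 1854.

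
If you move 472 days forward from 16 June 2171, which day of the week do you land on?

First find the weekday of Jun 16, 2171. Doomsday rule: the anchor day for the 2100s is Sunday. For year 71: 71÷12 = 5 r 11, and 11÷4 = 2, so 5+11+2 = 18.
Sunday + 18 ≡ Thursday — that's 2171's doomsday.
In June the doomsday date is Jun 6.
Jun 16 is 10 days after Jun 6; 10 mod 7 = 3, so Thursday + 3 = Sunday.
472 mod 7 = 3, so 472 days after a Sunday is Sunday + 3 = Wednesday.

Wednesday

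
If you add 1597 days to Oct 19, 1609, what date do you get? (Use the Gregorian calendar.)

+365 (one year) → Oct 19, 1610 (1232 left).
+365 (one year) → Oct 19, 1611 (867 left).
+366 (one year; includes Feb 29, 1612) → Oct 19, 1612 (501 left).
+365 (one year) → Oct 19, 1613 (136 left).
Oct has 31 days: +13 → Nov 1, 1613 (123 left).
Nov has 30 days: +30 → Dec 1, 1613 (93 left).
Dec has 31 days: +31 → Jan 1, 1614 (62 left).
Jan has 31 days: +31 → Feb 1, 1614 (31 left).
Feb has 28 days: +28 → Mar 1, 1614 (3 left).
+3 → Mar 4, 1614.

March 4, 1614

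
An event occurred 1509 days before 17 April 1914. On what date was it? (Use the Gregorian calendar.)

February 28, 1910

−365 (one year) → Apr 17, 1913 (1144 left).
−365 (one year) → Apr 17, 1912 (779 left).
−366 (one year; includes Feb 29, 1912) → Apr 17, 1911 (413 left).
−365 (one year) → Apr 17, 1910 (48 left).
−17 → Mar 31, 1910 (end of Mar, 31 days; 31 left).
−31 → Feb 28, 1910 (end of Feb, 28 days; 0 left).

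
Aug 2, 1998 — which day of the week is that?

Sunday

January 1, 1998 is a Thursday.
Jan 1, 1998 → Feb 1, 1998: 31 days (January has 31).
Feb 1, 1998 → Mar 1, 1998: 28 days (February has 28).
Mar 1, 1998 → Apr 1, 1998: 31 days (March has 31).
Apr 1, 1998 → May 1, 1998: 30 days (April has 30).
May 1, 1998 → Jun 1, 1998: 31 days (May has 31).
Jun 1, 1998 → Jul 1, 1998: 30 days (June has 30).
Jul 1, 1998 → Aug 1, 1998: 31 days (July has 31).
Aug 1, 1998 → Aug 2, 1998: 1 days.
Total: 213 days.
213 mod 7 = 3, so Thursday + 3 = Sunday.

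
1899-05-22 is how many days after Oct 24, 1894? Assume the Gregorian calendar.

Oct 24, 1894 → Oct 24, 1895: 365 days.
Oct 24, 1895 → Oct 24, 1896: 366 days (Feb 29, 1896 is in that span).
Oct 24, 1896 → Oct 24, 1897: 365 days.
Oct 24, 1897 → Oct 24, 1898: 365 days.
Oct 24, 1898 → Nov 24, 1898: 31 days (October has 31).
Nov 24, 1898 → Dec 24, 1898: 30 days (November has 30).
Dec 24, 1898 → Jan 24, 1899: 31 days (December has 31).
Jan 24, 1899 → Feb 24, 1899: 31 days (January has 31).
Feb 24, 1899 → Mar 24, 1899: 28 days (February has 28).
Mar 24, 1899 → Apr 24, 1899: 31 days (March has 31).
Apr 24, 1899 → May 22, 1899: 28 days.
Total: 1671 days.

1671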